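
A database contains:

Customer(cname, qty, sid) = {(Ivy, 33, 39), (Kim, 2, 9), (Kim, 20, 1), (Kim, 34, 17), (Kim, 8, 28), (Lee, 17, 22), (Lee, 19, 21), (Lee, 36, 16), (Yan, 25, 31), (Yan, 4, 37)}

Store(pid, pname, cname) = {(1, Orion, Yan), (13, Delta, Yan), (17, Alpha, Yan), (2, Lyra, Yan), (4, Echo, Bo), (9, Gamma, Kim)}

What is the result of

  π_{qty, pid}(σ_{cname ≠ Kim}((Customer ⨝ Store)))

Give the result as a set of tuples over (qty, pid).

Customer ⋈ Store (natural join on cname): {(Kim, 2, 9, 9, Gamma), (Kim, 20, 1, 9, Gamma), (Kim, 34, 17, 9, Gamma), (Kim, 8, 28, 9, Gamma), (Yan, 25, 31, 1, Orion), (Yan, 25, 31, 13, Delta), (Yan, 25, 31, 17, Alpha), (Yan, 25, 31, 2, Lyra), (Yan, 4, 37, 1, Orion), (Yan, 4, 37, 13, Delta), (Yan, 4, 37, 17, Alpha), (Yan, 4, 37, 2, Lyra)}
Filtering on cname ≠ Kim leaves {(Yan, 25, 31, 1, Orion), (Yan, 25, 31, 13, Delta), (Yan, 25, 31, 17, Alpha), (Yan, 25, 31, 2, Lyra), (Yan, 4, 37, 1, Orion), (Yan, 4, 37, 13, Delta), (Yan, 4, 37, 17, Alpha), (Yan, 4, 37, 2, Lyra)}.
Keep only column(s) qty, pid: {(25, 1), (25, 13), (25, 17), (25, 2), (4, 1), (4, 13), (4, 17), (4, 2)}

{(25, 1), (25, 13), (25, 17), (25, 2), (4, 1), (4, 13), (4, 17), (4, 2)}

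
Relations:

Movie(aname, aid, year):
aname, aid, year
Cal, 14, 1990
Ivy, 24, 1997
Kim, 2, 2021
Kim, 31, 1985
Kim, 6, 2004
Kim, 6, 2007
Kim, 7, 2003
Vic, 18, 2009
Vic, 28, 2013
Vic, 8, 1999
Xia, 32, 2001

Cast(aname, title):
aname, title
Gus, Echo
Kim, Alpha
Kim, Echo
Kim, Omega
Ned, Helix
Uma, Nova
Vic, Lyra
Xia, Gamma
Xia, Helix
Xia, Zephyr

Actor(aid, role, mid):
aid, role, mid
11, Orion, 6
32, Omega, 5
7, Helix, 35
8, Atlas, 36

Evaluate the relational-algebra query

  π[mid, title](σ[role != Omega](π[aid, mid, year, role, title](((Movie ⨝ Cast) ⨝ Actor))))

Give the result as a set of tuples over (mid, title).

{(35, Alpha), (35, Echo), (35, Omega), (36, Lyra)}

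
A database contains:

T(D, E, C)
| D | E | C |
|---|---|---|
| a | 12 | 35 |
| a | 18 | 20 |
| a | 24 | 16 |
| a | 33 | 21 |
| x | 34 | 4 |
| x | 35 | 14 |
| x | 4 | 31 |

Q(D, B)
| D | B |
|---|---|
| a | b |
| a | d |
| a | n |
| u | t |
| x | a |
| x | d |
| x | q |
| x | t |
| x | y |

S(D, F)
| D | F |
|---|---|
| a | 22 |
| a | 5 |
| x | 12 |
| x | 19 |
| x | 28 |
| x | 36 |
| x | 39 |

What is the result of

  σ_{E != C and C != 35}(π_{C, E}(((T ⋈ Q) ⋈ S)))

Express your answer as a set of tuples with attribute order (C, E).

{(14, 35), (16, 24), (20, 18), (21, 33), (31, 4), (4, 34)}

Joining T and Q on D yields {(a, 12, 35, b), (a, 12, 35, d), (a, 12, 35, n), (a, 18, 20, b), (a, 18, 20, d), (a, 18, 20, n), (a, 24, 16, b), (a, 24, 16, d), (a, 24, 16, n), (a, 33, 21, b), (a, 33, 21, d), (a, 33, 21, n), (x, 34, 4, a), (x, 34, 4, d), (x, 34, 4, q), (x, 34, 4, t), (x, 34, 4, y), (x, 35, 14, a), (x, 35, 14, d), (x, 35, 14, q), (x, 35, 14, t), (x, 35, 14, y), (x, 4, 31, a), (x, 4, 31, d), (x, 4, 31, q), (x, 4, 31, t), (x, 4, 31, y)}.
Joining (T ⋈ Q) and S on D yields {(a, 12, 35, b, 22), (a, 12, 35, b, 5), (a, 12, 35, d, 22), (a, 12, 35, d, 5), (a, 12, 35, n, 22), (a, 12, 35, n, 5), (a, 18, 20, b, 22), (a, 18, 20, b, 5), (a, 18, 20, d, 22), (a, 18, 20, d, 5), (a, 18, 20, n, 22), (a, 18, 20, n, 5), (a, 24, 16, b, 22), (a, 24, 16, b, 5), (a, 24, 16, d, 22), (a, 24, 16, d, 5), (a, 24, 16, n, 22), (a, 24, 16, n, 5), (a, 33, 21, b, 22), (a, 33, 21, b, 5), (a, 33, 21, d, 22), (a, 33, 21, d, 5), (a, 33, 21, n, 22), (a, 33, 21, n, 5), (x, 34, 4, a, 12), (x, 34, 4, a, 19), (x, 34, 4, a, 28), (x, 34, 4, a, 36), (x, 34, 4, a, 39), (x, 34, 4, d, 12), (x, 34, 4, d, 19), (x, 34, 4, d, 28), (x, 34, 4, d, 36), (x, 34, 4, d, 39), (x, 34, 4, q, 12), (x, 34, 4, q, 19), (x, 34, 4, q, 28), (x, 34, 4, q, 36), (x, 34, 4, q, 39), (x, 34, 4, t, 12), (x, 34, 4, t, 19), (x, 34, 4, t, 28), (x, 34, 4, t, 36), (x, 34, 4, t, 39), (x, 34, 4, y, 12), (x, 34, 4, y, 19), (x, 34, 4, y, 28), (x, 34, 4, y, 36), (x, 34, 4, y, 39), (x, 35, 14, a, 12), (x, 35, 14, a, 19), (x, 35, 14, a, 28), (x, 35, 14, a, 36), (x, 35, 14, a, 39), (x, 35, 14, d, 12), (x, 35, 14, d, 19), (x, 35, 14, d, 28), (x, 35, 14, d, 36), (x, 35, 14, d, 39), (x, 35, 14, q, 12), (x, 35, 14, q, 19), (x, 35, 14, q, 28), (x, 35, 14, q, 36), (x, 35, 14, q, 39), (x, 35, 14, t, 12), (x, 35, 14, t, 19), (x, 35, 14, t, 28), (x, 35, 14, t, 36), (x, 35, 14, t, 39), (x, 35, 14, y, 12), (x, 35, 14, y, 19), (x, 35, 14, y, 28), (x, 35, 14, y, 36), (x, 35, 14, y, 39), (x, 4, 31, a, 12), (x, 4, 31, a, 19), (x, 4, 31, a, 28), (x, 4, 31, a, 36), (x, 4, 31, a, 39), (x, 4, 31, d, 12), (x, 4, 31, d, 19), (x, 4, 31, d, 28), (x, 4, 31, d, 36), (x, 4, 31, d, 39), (x, 4, 31, q, 12), (x, 4, 31, q, 19), (x, 4, 31, q, 28), (x, 4, 31, q, 36), (x, 4, 31, q, 39), (x, 4, 31, t, 12), (x, 4, 31, t, 19), (x, 4, 31, t, 28), (x, 4, 31, t, 36), (x, 4, 31, t, 39), (x, 4, 31, y, 12), (x, 4, 31, y, 19), (x, 4, 31, y, 28), (x, 4, 31, y, 36), (x, 4, 31, y, 39)}.
π_{C, E} gives {(14, 35), (16, 24), (20, 18), (21, 33), (31, 4), (35, 12), (4, 34)} (92 duplicate(s) eliminated).
Filtering on E != C and C != 35 leaves {(14, 35), (16, 24), (20, 18), (21, 33), (31, 4), (4, 34)}.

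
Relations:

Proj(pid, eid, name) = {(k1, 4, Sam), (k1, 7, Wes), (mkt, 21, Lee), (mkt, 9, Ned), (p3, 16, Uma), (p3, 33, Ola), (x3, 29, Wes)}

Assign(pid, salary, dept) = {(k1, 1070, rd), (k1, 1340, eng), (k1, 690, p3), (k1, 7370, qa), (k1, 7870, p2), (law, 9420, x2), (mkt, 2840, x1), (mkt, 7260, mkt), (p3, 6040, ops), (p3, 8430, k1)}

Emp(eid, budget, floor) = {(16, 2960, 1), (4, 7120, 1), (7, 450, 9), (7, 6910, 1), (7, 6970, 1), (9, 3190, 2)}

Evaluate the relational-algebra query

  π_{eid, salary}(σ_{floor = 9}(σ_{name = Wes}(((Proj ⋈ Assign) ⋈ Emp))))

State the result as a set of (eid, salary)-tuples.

Joining Proj and Assign on pid yields {(k1, 4, Sam, 1070, rd), (k1, 4, Sam, 1340, eng), (k1, 4, Sam, 690, p3), (k1, 4, Sam, 7370, qa), (k1, 4, Sam, 7870, p2), (k1, 7, Wes, 1070, rd), (k1, 7, Wes, 1340, eng), (k1, 7, Wes, 690, p3), (k1, 7, Wes, 7370, qa), (k1, 7, Wes, 7870, p2), (mkt, 21, Lee, 2840, x1), (mkt, 21, Lee, 7260, mkt), (mkt, 9, Ned, 2840, x1), (mkt, 9, Ned, 7260, mkt), (p3, 16, Uma, 6040, ops), (p3, 16, Uma, 8430, k1), (p3, 33, Ola, 6040, ops), (p3, 33, Ola, 8430, k1)}.
Joining (Proj ⋈ Assign) and Emp on eid yields {(k1, 4, Sam, 1070, rd, 7120, 1), (k1, 4, Sam, 1340, eng, 7120, 1), (k1, 4, Sam, 690, p3, 7120, 1), (k1, 4, Sam, 7370, qa, 7120, 1), (k1, 4, Sam, 7870, p2, 7120, 1), (k1, 7, Wes, 1070, rd, 450, 9), (k1, 7, Wes, 1070, rd, 6910, 1), (k1, 7, Wes, 1070, rd, 6970, 1), (k1, 7, Wes, 1340, eng, 450, 9), (k1, 7, Wes, 1340, eng, 6910, 1), (k1, 7, Wes, 1340, eng, 6970, 1), (k1, 7, Wes, 690, p3, 450, 9), (k1, 7, Wes, 690, p3, 6910, 1), (k1, 7, Wes, 690, p3, 6970, 1), (k1, 7, Wes, 7370, qa, 450, 9), (k1, 7, Wes, 7370, qa, 6910, 1), (k1, 7, Wes, 7370, qa, 6970, 1), (k1, 7, Wes, 7870, p2, 450, 9), (k1, 7, Wes, 7870, p2, 6910, 1), (k1, 7, Wes, 7870, p2, 6970, 1), (mkt, 9, Ned, 2840, x1, 3190, 2), (mkt, 9, Ned, 7260, mkt, 3190, 2), (p3, 16, Uma, 6040, ops, 2960, 1), (p3, 16, Uma, 8430, k1, 2960, 1)}.
Apply σ_{name = Wes}; surviving tuples: {(k1, 7, Wes, 1070, rd, 450, 9), (k1, 7, Wes, 1070, rd, 6910, 1), (k1, 7, Wes, 1070, rd, 6970, 1), (k1, 7, Wes, 1340, eng, 450, 9), (k1, 7, Wes, 1340, eng, 6910, 1), (k1, 7, Wes, 1340, eng, 6970, 1), (k1, 7, Wes, 690, p3, 450, 9), (k1, 7, Wes, 690, p3, 6910, 1), (k1, 7, Wes, 690, p3, 6970, 1), (k1, 7, Wes, 7370, qa, 450, 9), (k1, 7, Wes, 7370, qa, 6910, 1), (k1, 7, Wes, 7370, qa, 6970, 1), (k1, 7, Wes, 7870, p2, 450, 9), (k1, 7, Wes, 7870, p2, 6910, 1), (k1, 7, Wes, 7870, p2, 6970, 1)}
Apply σ_{floor = 9}; surviving tuples: {(k1, 7, Wes, 1070, rd, 450, 9), (k1, 7, Wes, 1340, eng, 450, 9), (k1, 7, Wes, 690, p3, 450, 9), (k1, 7, Wes, 7370, qa, 450, 9), (k1, 7, Wes, 7870, p2, 450, 9)}
π[eid, salary]: project onto (eid, salary) → {(7, 1070), (7, 1340), (7, 690), (7, 7370), (7, 7870)}

{(7, 1070), (7, 1340), (7, 690), (7, 7370), (7, 7870)}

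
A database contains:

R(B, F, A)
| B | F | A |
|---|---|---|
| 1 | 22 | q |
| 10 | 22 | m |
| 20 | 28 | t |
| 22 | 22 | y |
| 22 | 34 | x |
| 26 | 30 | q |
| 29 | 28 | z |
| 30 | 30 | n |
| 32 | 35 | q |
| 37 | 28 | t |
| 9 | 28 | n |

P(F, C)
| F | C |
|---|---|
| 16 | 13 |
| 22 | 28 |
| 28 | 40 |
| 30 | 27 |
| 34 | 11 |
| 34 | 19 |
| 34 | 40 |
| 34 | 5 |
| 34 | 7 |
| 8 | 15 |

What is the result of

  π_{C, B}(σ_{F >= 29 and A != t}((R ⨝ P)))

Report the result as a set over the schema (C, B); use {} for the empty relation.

{(11, 22), (19, 22), (27, 26), (27, 30), (40, 22), (5, 22), (7, 22)}

Joining R and P on F yields {(1, 22, q, 28), (10, 22, m, 28), (20, 28, t, 40), (22, 22, y, 28), (22, 34, x, 11), (22, 34, x, 19), (22, 34, x, 40), (22, 34, x, 5), (22, 34, x, 7), (26, 30, q, 27), (29, 28, z, 40), (30, 30, n, 27), (37, 28, t, 40), (9, 28, n, 40)}.
Apply σ_{F >= 29 and A != t}; surviving tuples: {(22, 34, x, 11), (22, 34, x, 19), (22, 34, x, 40), (22, 34, x, 5), (22, 34, x, 7), (26, 30, q, 27), (30, 30, n, 27)}
π[C, B]: project onto (C, B) → {(11, 22), (19, 22), (27, 26), (27, 30), (40, 22), (5, 22), (7, 22)}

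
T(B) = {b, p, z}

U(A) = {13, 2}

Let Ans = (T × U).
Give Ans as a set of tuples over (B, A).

{(b, 13), (b, 2), (p, 13), (p, 2), (z, 13), (z, 2)}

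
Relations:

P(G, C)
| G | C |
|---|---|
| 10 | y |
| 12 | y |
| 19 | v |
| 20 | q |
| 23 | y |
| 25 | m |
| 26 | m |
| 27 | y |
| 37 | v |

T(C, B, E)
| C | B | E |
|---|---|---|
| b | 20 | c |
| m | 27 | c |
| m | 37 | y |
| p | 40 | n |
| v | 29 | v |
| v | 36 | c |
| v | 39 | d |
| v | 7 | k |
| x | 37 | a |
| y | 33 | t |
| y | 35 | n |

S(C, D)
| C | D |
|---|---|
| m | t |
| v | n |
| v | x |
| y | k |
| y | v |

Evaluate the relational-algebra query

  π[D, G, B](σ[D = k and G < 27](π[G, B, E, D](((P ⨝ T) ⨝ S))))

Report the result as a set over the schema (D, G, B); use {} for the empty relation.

{(k, 10, 33), (k, 10, 35), (k, 12, 33), (k, 12, 35), (k, 23, 33), (k, 23, 35)}

Joining P and T on C yields {(10, y, 33, t), (10, y, 35, n), (12, y, 33, t), (12, y, 35, n), (19, v, 29, v), (19, v, 36, c), (19, v, 39, d), (19, v, 7, k), (23, y, 33, t), (23, y, 35, n), (25, m, 27, c), (25, m, 37, y), (26, m, 27, c), (26, m, 37, y), (27, y, 33, t), (27, y, 35, n), (37, v, 29, v), (37, v, 36, c), (37, v, 39, d), (37, v, 7, k)}.
Joining (P ⨝ T) and S on C yields {(10, y, 33, t, k), (10, y, 33, t, v), (10, y, 35, n, k), (10, y, 35, n, v), (12, y, 33, t, k), (12, y, 33, t, v), (12, y, 35, n, k), (12, y, 35, n, v), (19, v, 29, v, n), (19, v, 29, v, x), (19, v, 36, c, n), (19, v, 36, c, x), (19, v, 39, d, n), (19, v, 39, d, x), (19, v, 7, k, n), (19, v, 7, k, x), (23, y, 33, t, k), (23, y, 33, t, v), (23, y, 35, n, k), (23, y, 35, n, v), (25, m, 27, c, t), (25, m, 37, y, t), (26, m, 27, c, t), (26, m, 37, y, t), (27, y, 33, t, k), (27, y, 33, t, v), (27, y, 35, n, k), (27, y, 35, n, v), (37, v, 29, v, n), (37, v, 29, v, x), (37, v, 36, c, n), (37, v, 36, c, x), (37, v, 39, d, n), (37, v, 39, d, x), (37, v, 7, k, n), (37, v, 7, k, x)}.
Projecting to G, B, E, D: {(10, 33, t, k), (10, 33, t, v), (10, 35, n, k), (10, 35, n, v), (12, 33, t, k), (12, 33, t, v), (12, 35, n, k), (12, 35, n, v), (19, 29, v, n), (19, 29, v, x), (19, 36, c, n), (19, 36, c, x), (19, 39, d, n), (19, 39, d, x), (19, 7, k, n), (19, 7, k, x), (23, 33, t, k), (23, 33, t, v), (23, 35, n, k), (23, 35, n, v), (25, 27, c, t), (25, 37, y, t), (26, 27, c, t), (26, 37, y, t), (27, 33, t, k), (27, 33, t, v), (27, 35, n, k), (27, 35, n, v), (37, 29, v, n), (37, 29, v, x), (37, 36, c, n), (37, 36, c, x), (37, 39, d, n), (37, 39, d, x), (37, 7, k, n), (37, 7, k, x)}
Apply σ_{D = k and G < 27}; surviving tuples: {(10, 33, t, k), (10, 35, n, k), (12, 33, t, k), (12, 35, n, k), (23, 33, t, k), (23, 35, n, k)}
Projecting to D, G, B: {(k, 10, 33), (k, 10, 35), (k, 12, 33), (k, 12, 35), (k, 23, 33), (k, 23, 35)}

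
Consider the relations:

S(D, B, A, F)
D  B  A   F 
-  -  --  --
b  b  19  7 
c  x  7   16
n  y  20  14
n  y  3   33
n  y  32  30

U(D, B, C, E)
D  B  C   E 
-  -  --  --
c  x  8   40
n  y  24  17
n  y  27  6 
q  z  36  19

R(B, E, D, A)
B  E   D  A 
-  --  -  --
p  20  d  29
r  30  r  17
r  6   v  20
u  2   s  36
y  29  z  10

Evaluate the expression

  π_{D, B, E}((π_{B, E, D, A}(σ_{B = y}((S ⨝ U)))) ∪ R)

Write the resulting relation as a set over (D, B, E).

S ⋈ U (natural join on D, B): {(c, x, 7, 16, 8, 40), (n, y, 20, 14, 24, 17), (n, y, 20, 14, 27, 6), (n, y, 3, 33, 24, 17), (n, y, 3, 33, 27, 6), (n, y, 32, 30, 24, 17), (n, y, 32, 30, 27, 6)}
Apply σ_{B = y}; surviving tuples: {(n, y, 20, 14, 24, 17), (n, y, 20, 14, 27, 6), (n, y, 3, 33, 24, 17), (n, y, 3, 33, 27, 6), (n, y, 32, 30, 24, 17), (n, y, 32, 30, 27, 6)}
π_{B, E, D, A} gives {(y, 17, n, 20), (y, 17, n, 3), (y, 17, n, 32), (y, 6, n, 20), (y, 6, n, 3), (y, 6, n, 32)}.
Set union of the two operands is {(p, 20, d, 29), (r, 30, r, 17), (r, 6, v, 20), (u, 2, s, 36), (y, 17, n, 20), (y, 17, n, 3), (y, 17, n, 32), (y, 29, z, 10), (y, 6, n, 20), (y, 6, n, 3), (y, 6, n, 32)}.
π_{D, B, E} gives {(d, p, 20), (n, y, 17), (n, y, 6), (r, r, 30), (s, u, 2), (v, r, 6), (z, y, 29)} (4 duplicate(s) eliminated).

{(d, p, 20), (n, y, 17), (n, y, 6), (r, r, 30), (s, u, 2), (v, r, 6), (z, y, 29)}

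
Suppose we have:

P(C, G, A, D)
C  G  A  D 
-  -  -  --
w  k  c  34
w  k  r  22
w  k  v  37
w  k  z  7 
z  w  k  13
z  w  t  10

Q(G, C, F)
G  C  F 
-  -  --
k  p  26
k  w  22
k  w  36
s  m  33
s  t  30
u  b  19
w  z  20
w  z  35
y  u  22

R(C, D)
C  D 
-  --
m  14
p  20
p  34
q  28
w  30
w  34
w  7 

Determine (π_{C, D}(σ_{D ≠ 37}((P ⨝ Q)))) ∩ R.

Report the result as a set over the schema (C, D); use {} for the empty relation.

{(w, 34), (w, 7)}

P ⋈ Q (natural join on C, G): {(w, k, c, 34, 22), (w, k, c, 34, 36), (w, k, r, 22, 22), (w, k, r, 22, 36), (w, k, v, 37, 22), (w, k, v, 37, 36), (w, k, z, 7, 22), (w, k, z, 7, 36), (z, w, k, 13, 20), (z, w, k, 13, 35), (z, w, t, 10, 20), (z, w, t, 10, 35)}
σ[D ≠ 37]: keep tuples satisfying D ≠ 37 → {(w, k, c, 34, 22), (w, k, c, 34, 36), (w, k, r, 22, 22), (w, k, r, 22, 36), (w, k, z, 7, 22), (w, k, z, 7, 36), (z, w, k, 13, 20), (z, w, k, 13, 35), (z, w, t, 10, 20), (z, w, t, 10, 35)}
Keep only column(s) C, D (5 duplicate(s) eliminated): {(w, 22), (w, 34), (w, 7), (z, 10), (z, 13)}
Set intersection of the two operands is {(w, 34), (w, 7)}.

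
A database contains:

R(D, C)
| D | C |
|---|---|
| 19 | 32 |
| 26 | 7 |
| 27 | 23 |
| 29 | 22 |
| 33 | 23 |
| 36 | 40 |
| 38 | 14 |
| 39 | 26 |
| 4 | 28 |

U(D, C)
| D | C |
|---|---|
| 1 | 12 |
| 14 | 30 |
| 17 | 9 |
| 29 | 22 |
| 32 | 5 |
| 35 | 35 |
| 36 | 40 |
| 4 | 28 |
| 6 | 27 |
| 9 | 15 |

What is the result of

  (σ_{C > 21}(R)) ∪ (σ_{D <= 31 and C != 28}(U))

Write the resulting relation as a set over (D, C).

{(1, 12), (14, 30), (17, 9), (19, 32), (27, 23), (29, 22), (33, 23), (36, 40), (39, 26), (4, 28), (6, 27), (9, 15)}

Filtering on C > 21 leaves {(19, 32), (27, 23), (29, 22), (33, 23), (36, 40), (39, 26), (4, 28)}.
Filtering on D <= 31 and C != 28 leaves {(1, 12), (14, 30), (17, 9), (29, 22), (6, 27), (9, 15)}.
Set union of the two operands is {(1, 12), (14, 30), (17, 9), (19, 32), (27, 23), (29, 22), (33, 23), (36, 40), (39, 26), (4, 28), (6, 27), (9, 15)}.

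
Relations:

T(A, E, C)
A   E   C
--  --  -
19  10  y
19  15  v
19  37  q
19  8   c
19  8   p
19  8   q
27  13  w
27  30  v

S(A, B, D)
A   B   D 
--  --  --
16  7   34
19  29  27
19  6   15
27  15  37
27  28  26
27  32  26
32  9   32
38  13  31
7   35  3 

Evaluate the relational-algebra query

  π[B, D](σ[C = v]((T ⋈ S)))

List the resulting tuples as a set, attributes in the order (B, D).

{(15, 37), (28, 26), (29, 27), (32, 26), (6, 15)}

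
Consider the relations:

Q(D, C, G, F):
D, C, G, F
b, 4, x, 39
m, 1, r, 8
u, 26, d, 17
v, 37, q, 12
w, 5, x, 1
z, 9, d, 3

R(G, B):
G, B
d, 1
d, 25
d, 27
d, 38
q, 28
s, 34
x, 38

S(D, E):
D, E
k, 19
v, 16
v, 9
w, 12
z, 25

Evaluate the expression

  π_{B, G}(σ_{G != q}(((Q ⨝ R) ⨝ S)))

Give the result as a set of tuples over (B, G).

{(1, d), (25, d), (27, d), (38, d), (38, x)}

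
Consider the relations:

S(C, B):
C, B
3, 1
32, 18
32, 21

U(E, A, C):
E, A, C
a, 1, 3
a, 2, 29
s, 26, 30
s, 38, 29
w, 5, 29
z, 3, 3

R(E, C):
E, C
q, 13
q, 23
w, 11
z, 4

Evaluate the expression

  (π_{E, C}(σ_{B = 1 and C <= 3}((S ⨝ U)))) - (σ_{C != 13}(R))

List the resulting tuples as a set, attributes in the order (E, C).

{(a, 3), (z, 3)}

Natural join on C: {(3, 1, a, 1), (3, 1, z, 3)}
σ[B = 1 and C <= 3]: keep tuples satisfying B = 1 and C <= 3 → {(3, 1, a, 1), (3, 1, z, 3)}
Projecting to E, C: {(a, 3), (z, 3)}
σ[C != 13]: keep tuples satisfying C != 13 → {(q, 23), (w, 11), (z, 4)}
Set difference of the two operands is {(a, 3), (z, 3)}.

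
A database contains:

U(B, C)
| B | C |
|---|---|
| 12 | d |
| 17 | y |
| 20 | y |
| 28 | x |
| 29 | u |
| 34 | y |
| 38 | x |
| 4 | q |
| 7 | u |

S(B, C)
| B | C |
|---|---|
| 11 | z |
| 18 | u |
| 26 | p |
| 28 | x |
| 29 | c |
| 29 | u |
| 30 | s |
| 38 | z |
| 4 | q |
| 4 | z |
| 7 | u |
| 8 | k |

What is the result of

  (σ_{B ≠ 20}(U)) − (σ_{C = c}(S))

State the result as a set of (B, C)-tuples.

{(12, d), (17, y), (28, x), (29, u), (34, y), (38, x), (4, q), (7, u)}

Selection B ≠ 20: {(12, d), (17, y), (28, x), (29, u), (34, y), (38, x), (4, q), (7, u)}
Selection C = c: {(29, c)}
Set difference of the two operands is {(12, d), (17, y), (28, x), (29, u), (34, y), (38, x), (4, q), (7, u)}.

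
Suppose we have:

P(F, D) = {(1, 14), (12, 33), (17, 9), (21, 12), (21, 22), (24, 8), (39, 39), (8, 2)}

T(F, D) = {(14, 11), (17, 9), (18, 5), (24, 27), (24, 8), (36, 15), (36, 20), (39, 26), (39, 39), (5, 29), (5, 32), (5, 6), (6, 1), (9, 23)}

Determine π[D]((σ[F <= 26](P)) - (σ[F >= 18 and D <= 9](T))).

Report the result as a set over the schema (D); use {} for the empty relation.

σ[F <= 26]: keep tuples satisfying F <= 26 → {(1, 14), (12, 33), (17, 9), (21, 12), (21, 22), (24, 8), (8, 2)}
σ[F >= 18 and D <= 9]: keep tuples satisfying F >= 18 and D <= 9 → {(18, 5), (24, 8)}
Set difference of the two operands is {(1, 14), (12, 33), (17, 9), (21, 12), (21, 22), (8, 2)}.
π[D]: project onto (D) → {12, 14, 2, 22, 33, 9}

{12, 14, 2, 22, 33, 9}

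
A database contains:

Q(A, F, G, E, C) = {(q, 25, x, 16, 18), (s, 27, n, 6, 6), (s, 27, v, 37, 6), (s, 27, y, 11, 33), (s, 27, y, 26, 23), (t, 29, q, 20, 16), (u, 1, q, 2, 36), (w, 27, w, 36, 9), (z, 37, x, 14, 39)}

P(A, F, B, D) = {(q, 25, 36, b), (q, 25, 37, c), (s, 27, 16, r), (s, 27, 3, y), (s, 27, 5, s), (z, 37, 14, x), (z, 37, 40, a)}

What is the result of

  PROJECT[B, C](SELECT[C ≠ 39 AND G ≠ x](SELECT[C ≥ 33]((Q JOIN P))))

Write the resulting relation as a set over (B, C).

{(16, 33), (3, 33), (5, 33)}

Joining Q and P on A, F yields {(q, 25, x, 16, 18, 36, b), (q, 25, x, 16, 18, 37, c), (s, 27, n, 6, 6, 16, r), (s, 27, n, 6, 6, 3, y), (s, 27, n, 6, 6, 5, s), (s, 27, v, 37, 6, 16, r), (s, 27, v, 37, 6, 3, y), (s, 27, v, 37, 6, 5, s), (s, 27, y, 11, 33, 16, r), (s, 27, y, 11, 33, 3, y), (s, 27, y, 11, 33, 5, s), (s, 27, y, 26, 23, 16, r), (s, 27, y, 26, 23, 3, y), (s, 27, y, 26, 23, 5, s), (z, 37, x, 14, 39, 14, x), (z, 37, x, 14, 39, 40, a)}.
Selection C ≥ 33: {(s, 27, y, 11, 33, 16, r), (s, 27, y, 11, 33, 3, y), (s, 27, y, 11, 33, 5, s), (z, 37, x, 14, 39, 14, x), (z, 37, x, 14, 39, 40, a)}
Selection C ≠ 39 AND G ≠ x: {(s, 27, y, 11, 33, 16, r), (s, 27, y, 11, 33, 3, y), (s, 27, y, 11, 33, 5, s)}
Projecting to B, C: {(16, 33), (3, 33), (5, 33)}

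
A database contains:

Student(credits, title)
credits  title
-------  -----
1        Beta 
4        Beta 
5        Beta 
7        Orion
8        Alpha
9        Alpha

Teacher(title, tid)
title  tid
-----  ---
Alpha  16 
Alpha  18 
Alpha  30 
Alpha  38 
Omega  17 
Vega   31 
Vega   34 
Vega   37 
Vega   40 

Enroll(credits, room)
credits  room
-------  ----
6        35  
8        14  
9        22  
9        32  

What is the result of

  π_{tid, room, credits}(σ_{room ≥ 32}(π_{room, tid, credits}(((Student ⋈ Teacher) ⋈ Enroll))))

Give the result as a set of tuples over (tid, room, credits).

{(16, 32, 9), (18, 32, 9), (30, 32, 9), (38, 32, 9)}

Student ⋈ Teacher (natural join on title): {(8, Alpha, 16), (8, Alpha, 18), (8, Alpha, 30), (8, Alpha, 38), (9, Alpha, 16), (9, Alpha, 18), (9, Alpha, 30), (9, Alpha, 38)}
(Student ⋈ Teacher) ⋈ Enroll (natural join on credits): {(8, Alpha, 16, 14), (8, Alpha, 18, 14), (8, Alpha, 30, 14), (8, Alpha, 38, 14), (9, Alpha, 16, 22), (9, Alpha, 16, 32), (9, Alpha, 18, 22), (9, Alpha, 18, 32), (9, Alpha, 30, 22), (9, Alpha, 30, 32), (9, Alpha, 38, 22), (9, Alpha, 38, 32)}
Keep only column(s) room, tid, credits: {(14, 16, 8), (14, 18, 8), (14, 30, 8), (14, 38, 8), (22, 16, 9), (22, 18, 9), (22, 30, 9), (22, 38, 9), (32, 16, 9), (32, 18, 9), (32, 30, 9), (32, 38, 9)}
Apply σ_{room ≥ 32}; surviving tuples: {(32, 16, 9), (32, 18, 9), (32, 30, 9), (32, 38, 9)}
Keep only column(s) tid, room, credits: {(16, 32, 9), (18, 32, 9), (30, 32, 9), (38, 32, 9)}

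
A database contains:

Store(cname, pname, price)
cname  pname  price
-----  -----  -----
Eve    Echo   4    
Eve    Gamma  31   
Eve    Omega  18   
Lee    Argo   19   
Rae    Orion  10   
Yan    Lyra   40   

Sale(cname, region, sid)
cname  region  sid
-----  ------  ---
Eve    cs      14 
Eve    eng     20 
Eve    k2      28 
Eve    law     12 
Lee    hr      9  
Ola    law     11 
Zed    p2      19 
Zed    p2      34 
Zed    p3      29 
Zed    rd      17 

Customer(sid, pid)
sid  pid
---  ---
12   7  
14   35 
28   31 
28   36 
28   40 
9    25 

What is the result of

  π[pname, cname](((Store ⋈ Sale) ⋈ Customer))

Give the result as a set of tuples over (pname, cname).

{(Argo, Lee), (Echo, Eve), (Gamma, Eve), (Omega, Eve)}

Natural join on cname: {(Eve, Echo, 4, cs, 14), (Eve, Echo, 4, eng, 20), (Eve, Echo, 4, k2, 28), (Eve, Echo, 4, law, 12), (Eve, Gamma, 31, cs, 14), (Eve, Gamma, 31, eng, 20), (Eve, Gamma, 31, k2, 28), (Eve, Gamma, 31, law, 12), (Eve, Omega, 18, cs, 14), (Eve, Omega, 18, eng, 20), (Eve, Omega, 18, k2, 28), (Eve, Omega, 18, law, 12), (Lee, Argo, 19, hr, 9)}
Natural join on sid: {(Eve, Echo, 4, cs, 14, 35), (Eve, Echo, 4, k2, 28, 31), (Eve, Echo, 4, k2, 28, 36), (Eve, Echo, 4, k2, 28, 40), (Eve, Echo, 4, law, 12, 7), (Eve, Gamma, 31, cs, 14, 35), (Eve, Gamma, 31, k2, 28, 31), (Eve, Gamma, 31, k2, 28, 36), (Eve, Gamma, 31, k2, 28, 40), (Eve, Gamma, 31, law, 12, 7), (Eve, Omega, 18, cs, 14, 35), (Eve, Omega, 18, k2, 28, 31), (Eve, Omega, 18, k2, 28, 36), (Eve, Omega, 18, k2, 28, 40), (Eve, Omega, 18, law, 12, 7), (Lee, Argo, 19, hr, 9, 25)}
Projecting to pname, cname (12 duplicate(s) eliminated): {(Argo, Lee), (Echo, Eve), (Gamma, Eve), (Omega, Eve)}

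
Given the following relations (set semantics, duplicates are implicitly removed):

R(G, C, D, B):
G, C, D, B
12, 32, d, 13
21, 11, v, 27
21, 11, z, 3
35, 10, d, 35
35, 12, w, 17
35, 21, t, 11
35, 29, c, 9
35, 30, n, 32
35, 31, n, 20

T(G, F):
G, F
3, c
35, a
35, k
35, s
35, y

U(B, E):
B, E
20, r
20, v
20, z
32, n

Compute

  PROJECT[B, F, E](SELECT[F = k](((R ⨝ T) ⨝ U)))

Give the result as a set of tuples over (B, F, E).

{(20, k, r), (20, k, v), (20, k, z), (32, k, n)}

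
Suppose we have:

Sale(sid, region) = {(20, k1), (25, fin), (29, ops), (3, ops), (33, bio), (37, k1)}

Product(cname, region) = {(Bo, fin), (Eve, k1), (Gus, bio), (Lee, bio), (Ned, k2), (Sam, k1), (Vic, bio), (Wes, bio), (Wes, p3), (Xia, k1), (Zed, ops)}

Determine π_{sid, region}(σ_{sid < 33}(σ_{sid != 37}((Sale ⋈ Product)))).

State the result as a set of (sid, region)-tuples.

{(20, k1), (25, fin), (29, ops), (3, ops)}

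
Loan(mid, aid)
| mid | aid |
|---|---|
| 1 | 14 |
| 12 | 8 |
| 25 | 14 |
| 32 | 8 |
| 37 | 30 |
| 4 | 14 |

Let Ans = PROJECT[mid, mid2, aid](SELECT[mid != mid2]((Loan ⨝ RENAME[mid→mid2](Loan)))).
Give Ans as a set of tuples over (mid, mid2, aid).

ρ[mid→mid2]: schema becomes (mid2, aid); tuples unchanged.
Natural join on aid: {(1, 14, 1), (1, 14, 25), (1, 14, 4), (12, 8, 12), (12, 8, 32), (25, 14, 1), (25, 14, 25), (25, 14, 4), (32, 8, 12), (32, 8, 32), (37, 30, 37), (4, 14, 1), (4, 14, 25), (4, 14, 4)}
Apply σ_{mid != mid2}; surviving tuples: {(1, 14, 25), (1, 14, 4), (12, 8, 32), (25, 14, 1), (25, 14, 4), (32, 8, 12), (4, 14, 1), (4, 14, 25)}
π_{mid, mid2, aid} gives {(1, 25, 14), (1, 4, 14), (12, 32, 8), (25, 1, 14), (25, 4, 14), (32, 12, 8), (4, 1, 14), (4, 25, 14)}.

{(1, 25, 14), (1, 4, 14), (12, 32, 8), (25, 1, 14), (25, 4, 14), (32, 12, 8), (4, 1, 14), (4, 25, 14)}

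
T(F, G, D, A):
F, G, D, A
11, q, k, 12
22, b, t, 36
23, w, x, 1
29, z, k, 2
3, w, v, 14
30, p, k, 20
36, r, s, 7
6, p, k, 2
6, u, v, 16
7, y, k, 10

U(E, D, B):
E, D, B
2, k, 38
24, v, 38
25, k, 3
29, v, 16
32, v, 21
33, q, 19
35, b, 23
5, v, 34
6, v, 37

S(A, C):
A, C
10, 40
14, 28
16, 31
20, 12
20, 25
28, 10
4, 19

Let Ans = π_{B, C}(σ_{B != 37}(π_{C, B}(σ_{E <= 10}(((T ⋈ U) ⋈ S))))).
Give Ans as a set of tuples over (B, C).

T ⋈ U (natural join on D): {(11, q, k, 12, 2, 38), (11, q, k, 12, 25, 3), (29, z, k, 2, 2, 38), (29, z, k, 2, 25, 3), (3, w, v, 14, 24, 38), (3, w, v, 14, 29, 16), (3, w, v, 14, 32, 21), (3, w, v, 14, 5, 34), (3, w, v, 14, 6, 37), (30, p, k, 20, 2, 38), (30, p, k, 20, 25, 3), (6, p, k, 2, 2, 38), (6, p, k, 2, 25, 3), (6, u, v, 16, 24, 38), (6, u, v, 16, 29, 16), (6, u, v, 16, 32, 21), (6, u, v, 16, 5, 34), (6, u, v, 16, 6, 37), (7, y, k, 10, 2, 38), (7, y, k, 10, 25, 3)}
(T ⋈ U) ⋈ S (natural join on A): {(3, w, v, 14, 24, 38, 28), (3, w, v, 14, 29, 16, 28), (3, w, v, 14, 32, 21, 28), (3, w, v, 14, 5, 34, 28), (3, w, v, 14, 6, 37, 28), (30, p, k, 20, 2, 38, 12), (30, p, k, 20, 2, 38, 25), (30, p, k, 20, 25, 3, 12), (30, p, k, 20, 25, 3, 25), (6, u, v, 16, 24, 38, 31), (6, u, v, 16, 29, 16, 31), (6, u, v, 16, 32, 21, 31), (6, u, v, 16, 5, 34, 31), (6, u, v, 16, 6, 37, 31), (7, y, k, 10, 2, 38, 40), (7, y, k, 10, 25, 3, 40)}
Selection E <= 10: {(3, w, v, 14, 5, 34, 28), (3, w, v, 14, 6, 37, 28), (30, p, k, 20, 2, 38, 12), (30, p, k, 20, 2, 38, 25), (6, u, v, 16, 5, 34, 31), (6, u, v, 16, 6, 37, 31), (7, y, k, 10, 2, 38, 40)}
Projecting to C, B: {(12, 38), (25, 38), (28, 34), (28, 37), (31, 34), (31, 37), (40, 38)}
Selection B != 37: {(12, 38), (25, 38), (28, 34), (31, 34), (40, 38)}
Projecting to B, C: {(34, 28), (34, 31), (38, 12), (38, 25), (38, 40)}

{(34, 28), (34, 31), (38, 12), (38, 25), (38, 40)}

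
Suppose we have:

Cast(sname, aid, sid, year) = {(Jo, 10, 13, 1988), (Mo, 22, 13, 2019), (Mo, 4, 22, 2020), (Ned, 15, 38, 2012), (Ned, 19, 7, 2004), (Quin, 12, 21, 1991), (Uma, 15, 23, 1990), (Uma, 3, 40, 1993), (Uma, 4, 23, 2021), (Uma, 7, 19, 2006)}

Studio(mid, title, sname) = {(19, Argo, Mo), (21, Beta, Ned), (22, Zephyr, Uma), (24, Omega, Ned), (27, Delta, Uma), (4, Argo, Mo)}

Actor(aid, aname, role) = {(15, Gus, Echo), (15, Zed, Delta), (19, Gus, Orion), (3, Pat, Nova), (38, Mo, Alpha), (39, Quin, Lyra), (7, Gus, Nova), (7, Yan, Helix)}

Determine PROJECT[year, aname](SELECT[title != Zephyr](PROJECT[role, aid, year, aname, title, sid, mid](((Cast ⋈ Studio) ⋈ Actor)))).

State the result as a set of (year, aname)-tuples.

Joining Cast and Studio on sname yields {(Mo, 22, 13, 2019, 19, Argo), (Mo, 22, 13, 2019, 4, Argo), (Mo, 4, 22, 2020, 19, Argo), (Mo, 4, 22, 2020, 4, Argo), (Ned, 15, 38, 2012, 21, Beta), (Ned, 15, 38, 2012, 24, Omega), (Ned, 19, 7, 2004, 21, Beta), (Ned, 19, 7, 2004, 24, Omega), (Uma, 15, 23, 1990, 22, Zephyr), (Uma, 15, 23, 1990, 27, Delta), (Uma, 3, 40, 1993, 22, Zephyr), (Uma, 3, 40, 1993, 27, Delta), (Uma, 4, 23, 2021, 22, Zephyr), (Uma, 4, 23, 2021, 27, Delta), (Uma, 7, 19, 2006, 22, Zephyr), (Uma, 7, 19, 2006, 27, Delta)}.
Joining (Cast ⋈ Studio) and Actor on aid yields {(Ned, 15, 38, 2012, 21, Beta, Gus, Echo), (Ned, 15, 38, 2012, 21, Beta, Zed, Delta), (Ned, 15, 38, 2012, 24, Omega, Gus, Echo), (Ned, 15, 38, 2012, 24, Omega, Zed, Delta), (Ned, 19, 7, 2004, 21, Beta, Gus, Orion), (Ned, 19, 7, 2004, 24, Omega, Gus, Orion), (Uma, 15, 23, 1990, 22, Zephyr, Gus, Echo), (Uma, 15, 23, 1990, 22, Zephyr, Zed, Delta), (Uma, 15, 23, 1990, 27, Delta, Gus, Echo), (Uma, 15, 23, 1990, 27, Delta, Zed, Delta), (Uma, 3, 40, 1993, 22, Zephyr, Pat, Nova), (Uma, 3, 40, 1993, 27, Delta, Pat, Nova), (Uma, 7, 19, 2006, 22, Zephyr, Gus, Nova), (Uma, 7, 19, 2006, 22, Zephyr, Yan, Helix), (Uma, 7, 19, 2006, 27, Delta, Gus, Nova), (Uma, 7, 19, 2006, 27, Delta, Yan, Helix)}.
Keep only column(s) role, aid, year, aname, title, sid, mid: {(Delta, 15, 1990, Zed, Delta, 23, 27), (Delta, 15, 1990, Zed, Zephyr, 23, 22), (Delta, 15, 2012, Zed, Beta, 38, 21), (Delta, 15, 2012, Zed, Omega, 38, 24), (Echo, 15, 1990, Gus, Delta, 23, 27), (Echo, 15, 1990, Gus, Zephyr, 23, 22), (Echo, 15, 2012, Gus, Beta, 38, 21), (Echo, 15, 2012, Gus, Omega, 38, 24), (Helix, 7, 2006, Yan, Delta, 19, 27), (Helix, 7, 2006, Yan, Zephyr, 19, 22), (Nova, 3, 1993, Pat, Delta, 40, 27), (Nova, 3, 1993, Pat, Zephyr, 40, 22), (Nova, 7, 2006, Gus, Delta, 19, 27), (Nova, 7, 2006, Gus, Zephyr, 19, 22), (Orion, 19, 2004, Gus, Beta, 7, 21), (Orion, 19, 2004, Gus, Omega, 7, 24)}
Filtering on title != Zephyr leaves {(Delta, 15, 1990, Zed, Delta, 23, 27), (Delta, 15, 2012, Zed, Beta, 38, 21), (Delta, 15, 2012, Zed, Omega, 38, 24), (Echo, 15, 1990, Gus, Delta, 23, 27), (Echo, 15, 2012, Gus, Beta, 38, 21), (Echo, 15, 2012, Gus, Omega, 38, 24), (Helix, 7, 2006, Yan, Delta, 19, 27), (Nova, 3, 1993, Pat, Delta, 40, 27), (Nova, 7, 2006, Gus, Delta, 19, 27), (Orion, 19, 2004, Gus, Beta, 7, 21), (Orion, 19, 2004, Gus, Omega, 7, 24)}.
Keep only column(s) year, aname (3 duplicate(s) eliminated): {(1990, Gus), (1990, Zed), (1993, Pat), (2004, Gus), (2006, Gus), (2006, Yan), (2012, Gus), (2012, Zed)}

{(1990, Gus), (1990, Zed), (1993, Pat), (2004, Gus), (2006, Gus), (2006, Yan), (2012, Gus), (2012, Zed)}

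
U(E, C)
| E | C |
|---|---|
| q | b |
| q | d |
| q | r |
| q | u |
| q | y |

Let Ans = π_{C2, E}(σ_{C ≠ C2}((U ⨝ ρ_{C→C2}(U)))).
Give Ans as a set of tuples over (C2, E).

ρ[C→C2]: schema becomes (E, C2); tuples unchanged.
U ⋈ ρ_{C→C2}(U) (natural join on E): {(q, b, b), (q, b, d), (q, b, r), (q, b, u), (q, b, y), (q, d, b), (q, d, d), (q, d, r), (q, d, u), (q, d, y), (q, r, b), (q, r, d), (q, r, r), (q, r, u), (q, r, y), (q, u, b), (q, u, d), (q, u, r), (q, u, u), (q, u, y), (q, y, b), (q, y, d), (q, y, r), (q, y, u), (q, y, y)}
Selection C ≠ C2: {(q, b, d), (q, b, r), (q, b, u), (q, b, y), (q, d, b), (q, d, r), (q, d, u), (q, d, y), (q, r, b), (q, r, d), (q, r, u), (q, r, y), (q, u, b), (q, u, d), (q, u, r), (q, u, y), (q, y, b), (q, y, d), (q, y, r), (q, y, u)}
π[C2, E]: project onto (C2, E) (15 duplicate(s) eliminated) → {(b, q), (d, q), (r, q), (u, q), (y, q)}

{(b, q), (d, q), (r, q), (u, q), (y, q)}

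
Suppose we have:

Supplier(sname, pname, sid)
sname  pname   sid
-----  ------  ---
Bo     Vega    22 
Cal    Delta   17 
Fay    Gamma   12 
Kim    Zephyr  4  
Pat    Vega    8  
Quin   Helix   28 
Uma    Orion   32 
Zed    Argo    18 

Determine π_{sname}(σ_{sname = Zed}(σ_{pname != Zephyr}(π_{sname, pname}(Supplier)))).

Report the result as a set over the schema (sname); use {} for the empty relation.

Keep only column(s) sname, pname: {(Bo, Vega), (Cal, Delta), (Fay, Gamma), (Kim, Zephyr), (Pat, Vega), (Quin, Helix), (Uma, Orion), (Zed, Argo)}
σ[pname != Zephyr]: keep tuples satisfying pname != Zephyr → {(Bo, Vega), (Cal, Delta), (Fay, Gamma), (Pat, Vega), (Quin, Helix), (Uma, Orion), (Zed, Argo)}
σ[sname = Zed]: keep tuples satisfying sname = Zed → {(Zed, Argo)}
Keep only column(s) sname: {Zed}

{Zed}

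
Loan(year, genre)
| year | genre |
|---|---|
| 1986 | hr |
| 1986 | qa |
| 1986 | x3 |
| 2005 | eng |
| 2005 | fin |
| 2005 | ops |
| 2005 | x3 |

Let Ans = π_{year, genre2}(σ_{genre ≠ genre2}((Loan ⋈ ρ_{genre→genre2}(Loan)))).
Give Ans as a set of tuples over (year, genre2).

ρ[genre→genre2]: schema becomes (year, genre2); tuples unchanged.
Joining Loan and ρ_{genre→genre2}(Loan) on year yields {(1986, hr, hr), (1986, hr, qa), (1986, hr, x3), (1986, qa, hr), (1986, qa, qa), (1986, qa, x3), (1986, x3, hr), (1986, x3, qa), (1986, x3, x3), (2005, eng, eng), (2005, eng, fin), (2005, eng, ops), (2005, eng, x3), (2005, fin, eng), (2005, fin, fin), (2005, fin, ops), (2005, fin, x3), (2005, ops, eng), (2005, ops, fin), (2005, ops, ops), (2005, ops, x3), (2005, x3, eng), (2005, x3, fin), (2005, x3, ops), (2005, x3, x3)}.
Apply σ_{genre ≠ genre2}; surviving tuples: {(1986, hr, qa), (1986, hr, x3), (1986, qa, hr), (1986, qa, x3), (1986, x3, hr), (1986, x3, qa), (2005, eng, fin), (2005, eng, ops), (2005, eng, x3), (2005, fin, eng), (2005, fin, ops), (2005, fin, x3), (2005, ops, eng), (2005, ops, fin), (2005, ops, x3), (2005, x3, eng), (2005, x3, fin), (2005, x3, ops)}
π_{year, genre2} gives {(1986, hr), (1986, qa), (1986, x3), (2005, eng), (2005, fin), (2005, ops), (2005, x3)} (11 duplicate(s) eliminated).

{(1986, hr), (1986, qa), (1986, x3), (2005, eng), (2005, fin), (2005, ops), (2005, x3)}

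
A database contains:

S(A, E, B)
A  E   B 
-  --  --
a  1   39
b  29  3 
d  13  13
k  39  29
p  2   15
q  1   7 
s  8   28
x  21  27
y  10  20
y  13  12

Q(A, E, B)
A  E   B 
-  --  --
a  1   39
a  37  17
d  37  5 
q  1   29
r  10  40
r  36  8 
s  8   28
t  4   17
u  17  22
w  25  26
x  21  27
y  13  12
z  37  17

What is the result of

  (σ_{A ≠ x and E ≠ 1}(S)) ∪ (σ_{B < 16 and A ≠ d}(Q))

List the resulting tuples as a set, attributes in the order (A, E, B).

Filtering on A ≠ x and E ≠ 1 leaves {(b, 29, 3), (d, 13, 13), (k, 39, 29), (p, 2, 15), (s, 8, 28), (y, 10, 20), (y, 13, 12)}.
Filtering on B < 16 and A ≠ d leaves {(r, 36, 8), (y, 13, 12)}.
Taking the union: {(b, 29, 3), (d, 13, 13), (k, 39, 29), (p, 2, 15), (r, 36, 8), (s, 8, 28), (y, 10, 20), (y, 13, 12)}

{(b, 29, 3), (d, 13, 13), (k, 39, 29), (p, 2, 15), (r, 36, 8), (s, 8, 28), (y, 10, 20), (y, 13, 12)}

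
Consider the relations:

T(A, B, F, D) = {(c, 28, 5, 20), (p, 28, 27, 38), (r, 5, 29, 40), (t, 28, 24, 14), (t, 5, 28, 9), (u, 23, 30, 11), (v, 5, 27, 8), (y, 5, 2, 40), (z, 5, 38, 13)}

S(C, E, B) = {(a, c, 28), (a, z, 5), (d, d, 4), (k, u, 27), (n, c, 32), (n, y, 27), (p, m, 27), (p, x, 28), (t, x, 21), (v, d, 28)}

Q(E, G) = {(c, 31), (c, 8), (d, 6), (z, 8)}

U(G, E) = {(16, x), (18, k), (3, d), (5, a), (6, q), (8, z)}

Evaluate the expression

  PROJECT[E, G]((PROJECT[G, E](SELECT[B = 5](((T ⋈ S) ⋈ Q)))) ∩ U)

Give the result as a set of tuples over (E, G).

Natural join on B: {(c, 28, 5, 20, a, c), (c, 28, 5, 20, p, x), (c, 28, 5, 20, v, d), (p, 28, 27, 38, a, c), (p, 28, 27, 38, p, x), (p, 28, 27, 38, v, d), (r, 5, 29, 40, a, z), (t, 28, 24, 14, a, c), (t, 28, 24, 14, p, x), (t, 28, 24, 14, v, d), (t, 5, 28, 9, a, z), (v, 5, 27, 8, a, z), (y, 5, 2, 40, a, z), (z, 5, 38, 13, a, z)}
Natural join on E: {(c, 28, 5, 20, a, c, 31), (c, 28, 5, 20, a, c, 8), (c, 28, 5, 20, v, d, 6), (p, 28, 27, 38, a, c, 31), (p, 28, 27, 38, a, c, 8), (p, 28, 27, 38, v, d, 6), (r, 5, 29, 40, a, z, 8), (t, 28, 24, 14, a, c, 31), (t, 28, 24, 14, a, c, 8), (t, 28, 24, 14, v, d, 6), (t, 5, 28, 9, a, z, 8), (v, 5, 27, 8, a, z, 8), (y, 5, 2, 40, a, z, 8), (z, 5, 38, 13, a, z, 8)}
Selection B = 5: {(r, 5, 29, 40, a, z, 8), (t, 5, 28, 9, a, z, 8), (v, 5, 27, 8, a, z, 8), (y, 5, 2, 40, a, z, 8), (z, 5, 38, 13, a, z, 8)}
π[G, E]: project onto (G, E) (4 duplicate(s) eliminated) → {(8, z)}
Taking the intersection: {(8, z)}
π[E, G]: project onto (E, G) → {(z, 8)}

{(z, 8)}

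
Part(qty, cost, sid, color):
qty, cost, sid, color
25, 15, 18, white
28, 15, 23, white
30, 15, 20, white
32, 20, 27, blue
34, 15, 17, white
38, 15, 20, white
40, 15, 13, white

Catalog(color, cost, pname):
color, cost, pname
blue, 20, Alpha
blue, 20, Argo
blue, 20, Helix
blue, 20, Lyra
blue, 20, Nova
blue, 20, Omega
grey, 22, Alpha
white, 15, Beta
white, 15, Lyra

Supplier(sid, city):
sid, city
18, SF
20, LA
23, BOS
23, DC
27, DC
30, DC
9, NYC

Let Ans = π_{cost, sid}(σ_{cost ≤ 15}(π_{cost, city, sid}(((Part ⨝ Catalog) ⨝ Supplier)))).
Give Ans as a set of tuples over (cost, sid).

{(15, 18), (15, 20), (15, 23)}

Part ⋈ Catalog (natural join on cost, color): {(25, 15, 18, white, Beta), (25, 15, 18, white, Lyra), (28, 15, 23, white, Beta), (28, 15, 23, white, Lyra), (30, 15, 20, white, Beta), (30, 15, 20, white, Lyra), (32, 20, 27, blue, Alpha), (32, 20, 27, blue, Argo), (32, 20, 27, blue, Helix), (32, 20, 27, blue, Lyra), (32, 20, 27, blue, Nova), (32, 20, 27, blue, Omega), (34, 15, 17, white, Beta), (34, 15, 17, white, Lyra), (38, 15, 20, white, Beta), (38, 15, 20, white, Lyra), (40, 15, 13, white, Beta), (40, 15, 13, white, Lyra)}
(Part ⨝ Catalog) ⋈ Supplier (natural join on sid): {(25, 15, 18, white, Beta, SF), (25, 15, 18, white, Lyra, SF), (28, 15, 23, white, Beta, BOS), (28, 15, 23, white, Beta, DC), (28, 15, 23, white, Lyra, BOS), (28, 15, 23, white, Lyra, DC), (30, 15, 20, white, Beta, LA), (30, 15, 20, white, Lyra, LA), (32, 20, 27, blue, Alpha, DC), (32, 20, 27, blue, Argo, DC), (32, 20, 27, blue, Helix, DC), (32, 20, 27, blue, Lyra, DC), (32, 20, 27, blue, Nova, DC), (32, 20, 27, blue, Omega, DC), (38, 15, 20, white, Beta, LA), (38, 15, 20, white, Lyra, LA)}
π[cost, city, sid]: project onto (cost, city, sid) (11 duplicate(s) eliminated) → {(15, BOS, 23), (15, DC, 23), (15, LA, 20), (15, SF, 18), (20, DC, 27)}
Selection cost ≤ 15: {(15, BOS, 23), (15, DC, 23), (15, LA, 20), (15, SF, 18)}
π[cost, sid]: project onto (cost, sid) (1 duplicate(s) eliminated) → {(15, 18), (15, 20), (15, 23)}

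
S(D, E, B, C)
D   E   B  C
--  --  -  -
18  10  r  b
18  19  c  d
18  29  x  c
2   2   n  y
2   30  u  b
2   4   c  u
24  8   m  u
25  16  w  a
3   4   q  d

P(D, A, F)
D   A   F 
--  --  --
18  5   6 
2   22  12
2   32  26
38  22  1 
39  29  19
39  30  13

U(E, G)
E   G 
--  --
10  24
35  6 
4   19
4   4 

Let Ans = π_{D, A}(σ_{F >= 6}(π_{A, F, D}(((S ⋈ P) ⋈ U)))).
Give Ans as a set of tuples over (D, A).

{(18, 5), (2, 22), (2, 32)}

Joining S and P on D yields {(18, 10, r, b, 5, 6), (18, 19, c, d, 5, 6), (18, 29, x, c, 5, 6), (2, 2, n, y, 22, 12), (2, 2, n, y, 32, 26), (2, 30, u, b, 22, 12), (2, 30, u, b, 32, 26), (2, 4, c, u, 22, 12), (2, 4, c, u, 32, 26)}.
Joining (S ⋈ P) and U on E yields {(18, 10, r, b, 5, 6, 24), (2, 4, c, u, 22, 12, 19), (2, 4, c, u, 22, 12, 4), (2, 4, c, u, 32, 26, 19), (2, 4, c, u, 32, 26, 4)}.
Keep only column(s) A, F, D (2 duplicate(s) eliminated): {(22, 12, 2), (32, 26, 2), (5, 6, 18)}
Apply σ_{F >= 6}; surviving tuples: {(22, 12, 2), (32, 26, 2), (5, 6, 18)}
Keep only column(s) D, A: {(18, 5), (2, 22), (2, 32)}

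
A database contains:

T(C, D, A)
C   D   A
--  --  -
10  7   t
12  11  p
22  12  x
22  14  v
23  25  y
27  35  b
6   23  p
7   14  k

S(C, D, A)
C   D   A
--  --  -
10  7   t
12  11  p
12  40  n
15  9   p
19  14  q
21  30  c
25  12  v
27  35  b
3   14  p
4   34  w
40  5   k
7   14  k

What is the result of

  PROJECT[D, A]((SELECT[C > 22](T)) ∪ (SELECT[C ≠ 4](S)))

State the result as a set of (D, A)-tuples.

Selection C > 22: {(23, 25, y), (27, 35, b)}
Selection C ≠ 4: {(10, 7, t), (12, 11, p), (12, 40, n), (15, 9, p), (19, 14, q), (21, 30, c), (25, 12, v), (27, 35, b), (3, 14, p), (40, 5, k), (7, 14, k)}
Set union of the two operands is {(10, 7, t), (12, 11, p), (12, 40, n), (15, 9, p), (19, 14, q), (21, 30, c), (23, 25, y), (25, 12, v), (27, 35, b), (3, 14, p), (40, 5, k), (7, 14, k)}.
Keep only column(s) D, A: {(11, p), (12, v), (14, k), (14, p), (14, q), (25, y), (30, c), (35, b), (40, n), (5, k), (7, t), (9, p)}

{(11, p), (12, v), (14, k), (14, p), (14, q), (25, y), (30, c), (35, b), (40, n), (5, k), (7, t), (9, p)}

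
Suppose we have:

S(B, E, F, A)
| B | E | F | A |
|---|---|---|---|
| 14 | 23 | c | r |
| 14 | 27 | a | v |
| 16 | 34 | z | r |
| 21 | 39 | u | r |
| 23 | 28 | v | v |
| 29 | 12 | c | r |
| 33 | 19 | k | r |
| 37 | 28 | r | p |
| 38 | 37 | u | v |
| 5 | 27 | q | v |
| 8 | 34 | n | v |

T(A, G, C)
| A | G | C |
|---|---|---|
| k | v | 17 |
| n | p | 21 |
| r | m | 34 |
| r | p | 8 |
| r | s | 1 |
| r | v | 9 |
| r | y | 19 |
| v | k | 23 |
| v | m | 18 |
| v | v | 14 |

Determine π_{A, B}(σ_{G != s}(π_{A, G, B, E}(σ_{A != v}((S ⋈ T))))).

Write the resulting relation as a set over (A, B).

{(r, 14), (r, 16), (r, 21), (r, 29), (r, 33)}

Natural join on A: {(14, 23, c, r, m, 34), (14, 23, c, r, p, 8), (14, 23, c, r, s, 1), (14, 23, c, r, v, 9), (14, 23, c, r, y, 19), (14, 27, a, v, k, 23), (14, 27, a, v, m, 18), (14, 27, a, v, v, 14), (16, 34, z, r, m, 34), (16, 34, z, r, p, 8), (16, 34, z, r, s, 1), (16, 34, z, r, v, 9), (16, 34, z, r, y, 19), (21, 39, u, r, m, 34), (21, 39, u, r, p, 8), (21, 39, u, r, s, 1), (21, 39, u, r, v, 9), (21, 39, u, r, y, 19), (23, 28, v, v, k, 23), (23, 28, v, v, m, 18), (23, 28, v, v, v, 14), (29, 12, c, r, m, 34), (29, 12, c, r, p, 8), (29, 12, c, r, s, 1), (29, 12, c, r, v, 9), (29, 12, c, r, y, 19), (33, 19, k, r, m, 34), (33, 19, k, r, p, 8), (33, 19, k, r, s, 1), (33, 19, k, r, v, 9), (33, 19, k, r, y, 19), (38, 37, u, v, k, 23), (38, 37, u, v, m, 18), (38, 37, u, v, v, 14), (5, 27, q, v, k, 23), (5, 27, q, v, m, 18), (5, 27, q, v, v, 14), (8, 34, n, v, k, 23), (8, 34, n, v, m, 18), (8, 34, n, v, v, 14)}
Selection A != v: {(14, 23, c, r, m, 34), (14, 23, c, r, p, 8), (14, 23, c, r, s, 1), (14, 23, c, r, v, 9), (14, 23, c, r, y, 19), (16, 34, z, r, m, 34), (16, 34, z, r, p, 8), (16, 34, z, r, s, 1), (16, 34, z, r, v, 9), (16, 34, z, r, y, 19), (21, 39, u, r, m, 34), (21, 39, u, r, p, 8), (21, 39, u, r, s, 1), (21, 39, u, r, v, 9), (21, 39, u, r, y, 19), (29, 12, c, r, m, 34), (29, 12, c, r, p, 8), (29, 12, c, r, s, 1), (29, 12, c, r, v, 9), (29, 12, c, r, y, 19), (33, 19, k, r, m, 34), (33, 19, k, r, p, 8), (33, 19, k, r, s, 1), (33, 19, k, r, v, 9), (33, 19, k, r, y, 19)}
π_{A, G, B, E} gives {(r, m, 14, 23), (r, m, 16, 34), (r, m, 21, 39), (r, m, 29, 12), (r, m, 33, 19), (r, p, 14, 23), (r, p, 16, 34), (r, p, 21, 39), (r, p, 29, 12), (r, p, 33, 19), (r, s, 14, 23), (r, s, 16, 34), (r, s, 21, 39), (r, s, 29, 12), (r, s, 33, 19), (r, v, 14, 23), (r, v, 16, 34), (r, v, 21, 39), (r, v, 29, 12), (r, v, 33, 19), (r, y, 14, 23), (r, y, 16, 34), (r, y, 21, 39), (r, y, 29, 12), (r, y, 33, 19)}.
Selection G != s: {(r, m, 14, 23), (r, m, 16, 34), (r, m, 21, 39), (r, m, 29, 12), (r, m, 33, 19), (r, p, 14, 23), (r, p, 16, 34), (r, p, 21, 39), (r, p, 29, 12), (r, p, 33, 19), (r, v, 14, 23), (r, v, 16, 34), (r, v, 21, 39), (r, v, 29, 12), (r, v, 33, 19), (r, y, 14, 23), (r, y, 16, 34), (r, y, 21, 39), (r, y, 29, 12), (r, y, 33, 19)}
π_{A, B} gives {(r, 14), (r, 16), (r, 21), (r, 29), (r, 33)} (15 duplicate(s) eliminated).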